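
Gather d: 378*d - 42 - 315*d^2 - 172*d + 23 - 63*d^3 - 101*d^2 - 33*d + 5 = -63*d^3 - 416*d^2 + 173*d - 14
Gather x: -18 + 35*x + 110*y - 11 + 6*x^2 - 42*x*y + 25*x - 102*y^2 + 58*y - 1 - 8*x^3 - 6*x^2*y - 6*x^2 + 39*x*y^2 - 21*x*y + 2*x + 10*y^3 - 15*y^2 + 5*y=-8*x^3 - 6*x^2*y + x*(39*y^2 - 63*y + 62) + 10*y^3 - 117*y^2 + 173*y - 30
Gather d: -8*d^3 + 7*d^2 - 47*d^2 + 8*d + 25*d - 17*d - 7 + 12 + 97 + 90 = -8*d^3 - 40*d^2 + 16*d + 192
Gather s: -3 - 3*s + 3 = -3*s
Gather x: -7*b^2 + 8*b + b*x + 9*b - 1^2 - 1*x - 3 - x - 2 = -7*b^2 + 17*b + x*(b - 2) - 6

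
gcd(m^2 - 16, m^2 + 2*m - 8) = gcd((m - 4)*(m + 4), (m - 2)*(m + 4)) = m + 4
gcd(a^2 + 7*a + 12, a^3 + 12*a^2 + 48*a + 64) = a + 4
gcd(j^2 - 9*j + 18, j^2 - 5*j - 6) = j - 6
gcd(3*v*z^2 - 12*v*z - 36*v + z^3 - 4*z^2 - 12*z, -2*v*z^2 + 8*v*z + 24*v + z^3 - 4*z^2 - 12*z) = z^2 - 4*z - 12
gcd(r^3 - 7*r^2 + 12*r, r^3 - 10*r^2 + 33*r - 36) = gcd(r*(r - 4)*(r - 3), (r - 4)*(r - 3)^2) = r^2 - 7*r + 12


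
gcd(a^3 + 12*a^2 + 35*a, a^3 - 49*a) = a^2 + 7*a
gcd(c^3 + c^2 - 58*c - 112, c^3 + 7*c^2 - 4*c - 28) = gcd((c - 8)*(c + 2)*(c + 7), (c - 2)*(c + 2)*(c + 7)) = c^2 + 9*c + 14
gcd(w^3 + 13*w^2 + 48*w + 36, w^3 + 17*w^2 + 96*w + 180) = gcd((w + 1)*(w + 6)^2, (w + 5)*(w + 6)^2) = w^2 + 12*w + 36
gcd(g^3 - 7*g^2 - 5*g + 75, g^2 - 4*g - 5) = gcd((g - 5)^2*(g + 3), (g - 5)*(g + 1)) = g - 5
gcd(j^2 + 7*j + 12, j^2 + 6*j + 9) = j + 3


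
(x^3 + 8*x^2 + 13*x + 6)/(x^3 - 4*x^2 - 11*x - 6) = (x + 6)/(x - 6)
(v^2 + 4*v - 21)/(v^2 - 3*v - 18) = (-v^2 - 4*v + 21)/(-v^2 + 3*v + 18)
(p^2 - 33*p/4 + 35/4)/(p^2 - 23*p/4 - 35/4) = (4*p - 5)/(4*p + 5)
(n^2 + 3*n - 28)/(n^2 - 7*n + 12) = (n + 7)/(n - 3)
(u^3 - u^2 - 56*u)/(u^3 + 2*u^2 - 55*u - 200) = u*(u + 7)/(u^2 + 10*u + 25)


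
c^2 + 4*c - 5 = (c - 1)*(c + 5)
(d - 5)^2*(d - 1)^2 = d^4 - 12*d^3 + 46*d^2 - 60*d + 25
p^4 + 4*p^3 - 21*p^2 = p^2*(p - 3)*(p + 7)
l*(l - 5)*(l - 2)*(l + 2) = l^4 - 5*l^3 - 4*l^2 + 20*l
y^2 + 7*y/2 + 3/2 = (y + 1/2)*(y + 3)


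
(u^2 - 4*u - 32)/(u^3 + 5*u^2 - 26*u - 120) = (u - 8)/(u^2 + u - 30)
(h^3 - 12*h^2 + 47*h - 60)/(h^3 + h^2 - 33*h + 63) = (h^2 - 9*h + 20)/(h^2 + 4*h - 21)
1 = 1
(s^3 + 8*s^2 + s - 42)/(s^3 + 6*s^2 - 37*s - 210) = (s^2 + s - 6)/(s^2 - s - 30)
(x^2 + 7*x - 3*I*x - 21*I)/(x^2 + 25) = (x^2 + x*(7 - 3*I) - 21*I)/(x^2 + 25)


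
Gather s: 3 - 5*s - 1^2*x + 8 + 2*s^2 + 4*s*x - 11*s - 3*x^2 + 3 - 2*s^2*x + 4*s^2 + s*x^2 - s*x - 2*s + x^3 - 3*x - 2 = s^2*(6 - 2*x) + s*(x^2 + 3*x - 18) + x^3 - 3*x^2 - 4*x + 12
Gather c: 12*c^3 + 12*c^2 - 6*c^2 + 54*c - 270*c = 12*c^3 + 6*c^2 - 216*c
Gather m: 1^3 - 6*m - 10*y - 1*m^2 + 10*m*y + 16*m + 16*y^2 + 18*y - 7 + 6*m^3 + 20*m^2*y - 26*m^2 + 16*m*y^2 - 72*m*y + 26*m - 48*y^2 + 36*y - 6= 6*m^3 + m^2*(20*y - 27) + m*(16*y^2 - 62*y + 36) - 32*y^2 + 44*y - 12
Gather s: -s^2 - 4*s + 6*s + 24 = -s^2 + 2*s + 24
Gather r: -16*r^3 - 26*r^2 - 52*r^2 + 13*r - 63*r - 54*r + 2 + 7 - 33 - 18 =-16*r^3 - 78*r^2 - 104*r - 42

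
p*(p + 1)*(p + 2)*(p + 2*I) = p^4 + 3*p^3 + 2*I*p^3 + 2*p^2 + 6*I*p^2 + 4*I*p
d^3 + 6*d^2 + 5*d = d*(d + 1)*(d + 5)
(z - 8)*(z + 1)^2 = z^3 - 6*z^2 - 15*z - 8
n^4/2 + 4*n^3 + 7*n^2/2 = n^2*(n/2 + 1/2)*(n + 7)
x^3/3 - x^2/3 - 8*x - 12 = (x/3 + 1)*(x - 6)*(x + 2)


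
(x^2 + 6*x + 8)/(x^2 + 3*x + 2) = (x + 4)/(x + 1)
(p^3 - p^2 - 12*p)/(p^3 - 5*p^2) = (p^2 - p - 12)/(p*(p - 5))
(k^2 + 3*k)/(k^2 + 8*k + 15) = k/(k + 5)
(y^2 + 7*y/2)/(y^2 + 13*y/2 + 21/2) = y/(y + 3)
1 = 1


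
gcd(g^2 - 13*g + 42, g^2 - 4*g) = 1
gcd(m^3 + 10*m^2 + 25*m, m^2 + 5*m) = m^2 + 5*m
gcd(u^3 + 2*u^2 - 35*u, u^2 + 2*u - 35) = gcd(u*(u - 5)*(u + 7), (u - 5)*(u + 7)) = u^2 + 2*u - 35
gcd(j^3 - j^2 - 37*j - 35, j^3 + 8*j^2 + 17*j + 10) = j^2 + 6*j + 5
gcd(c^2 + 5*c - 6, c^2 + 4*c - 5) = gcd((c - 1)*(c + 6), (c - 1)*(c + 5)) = c - 1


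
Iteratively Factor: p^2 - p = (p)*(p - 1)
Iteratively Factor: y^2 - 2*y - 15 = (y - 5)*(y + 3)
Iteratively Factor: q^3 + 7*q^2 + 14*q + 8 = (q + 2)*(q^2 + 5*q + 4) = (q + 1)*(q + 2)*(q + 4)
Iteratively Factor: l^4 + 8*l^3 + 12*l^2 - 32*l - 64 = (l + 4)*(l^3 + 4*l^2 - 4*l - 16) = (l - 2)*(l + 4)*(l^2 + 6*l + 8) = (l - 2)*(l + 4)^2*(l + 2)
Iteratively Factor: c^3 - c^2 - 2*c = (c - 2)*(c^2 + c) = (c - 2)*(c + 1)*(c)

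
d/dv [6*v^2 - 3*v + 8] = 12*v - 3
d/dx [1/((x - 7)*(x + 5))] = 2*(1 - x)/(x^4 - 4*x^3 - 66*x^2 + 140*x + 1225)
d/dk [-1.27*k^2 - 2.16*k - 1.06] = -2.54*k - 2.16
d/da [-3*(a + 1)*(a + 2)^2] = 3*(-3*a - 4)*(a + 2)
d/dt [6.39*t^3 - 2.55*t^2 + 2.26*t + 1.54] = 19.17*t^2 - 5.1*t + 2.26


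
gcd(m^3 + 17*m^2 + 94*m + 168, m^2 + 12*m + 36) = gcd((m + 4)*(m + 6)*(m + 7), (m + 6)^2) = m + 6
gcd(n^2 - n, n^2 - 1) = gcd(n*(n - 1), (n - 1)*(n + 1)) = n - 1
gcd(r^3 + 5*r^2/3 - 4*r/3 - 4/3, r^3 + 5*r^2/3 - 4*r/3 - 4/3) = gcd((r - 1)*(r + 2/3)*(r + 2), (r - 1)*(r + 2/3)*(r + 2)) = r^3 + 5*r^2/3 - 4*r/3 - 4/3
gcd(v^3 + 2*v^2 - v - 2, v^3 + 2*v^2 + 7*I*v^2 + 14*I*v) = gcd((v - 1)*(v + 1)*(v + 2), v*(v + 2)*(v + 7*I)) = v + 2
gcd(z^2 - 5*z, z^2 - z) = z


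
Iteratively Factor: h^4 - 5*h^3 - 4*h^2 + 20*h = (h - 5)*(h^3 - 4*h) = (h - 5)*(h + 2)*(h^2 - 2*h) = h*(h - 5)*(h + 2)*(h - 2)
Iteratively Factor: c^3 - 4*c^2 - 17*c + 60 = (c + 4)*(c^2 - 8*c + 15) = (c - 5)*(c + 4)*(c - 3)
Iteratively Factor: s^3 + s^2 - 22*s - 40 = (s - 5)*(s^2 + 6*s + 8) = (s - 5)*(s + 4)*(s + 2)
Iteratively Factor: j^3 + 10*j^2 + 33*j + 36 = (j + 4)*(j^2 + 6*j + 9) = (j + 3)*(j + 4)*(j + 3)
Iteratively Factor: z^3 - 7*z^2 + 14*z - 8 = (z - 4)*(z^2 - 3*z + 2) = (z - 4)*(z - 1)*(z - 2)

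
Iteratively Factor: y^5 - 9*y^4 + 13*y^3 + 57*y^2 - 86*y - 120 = (y - 5)*(y^4 - 4*y^3 - 7*y^2 + 22*y + 24) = (y - 5)*(y + 1)*(y^3 - 5*y^2 - 2*y + 24) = (y - 5)*(y + 1)*(y + 2)*(y^2 - 7*y + 12) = (y - 5)*(y - 3)*(y + 1)*(y + 2)*(y - 4)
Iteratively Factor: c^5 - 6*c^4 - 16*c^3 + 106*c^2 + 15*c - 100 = (c + 1)*(c^4 - 7*c^3 - 9*c^2 + 115*c - 100) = (c - 5)*(c + 1)*(c^3 - 2*c^2 - 19*c + 20) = (c - 5)*(c - 1)*(c + 1)*(c^2 - c - 20) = (c - 5)*(c - 1)*(c + 1)*(c + 4)*(c - 5)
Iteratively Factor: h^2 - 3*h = (h)*(h - 3)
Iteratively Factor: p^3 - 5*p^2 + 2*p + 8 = (p - 2)*(p^2 - 3*p - 4) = (p - 2)*(p + 1)*(p - 4)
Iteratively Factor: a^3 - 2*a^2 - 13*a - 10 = (a + 2)*(a^2 - 4*a - 5) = (a - 5)*(a + 2)*(a + 1)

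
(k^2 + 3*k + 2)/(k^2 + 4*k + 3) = (k + 2)/(k + 3)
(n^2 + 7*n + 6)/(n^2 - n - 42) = (n + 1)/(n - 7)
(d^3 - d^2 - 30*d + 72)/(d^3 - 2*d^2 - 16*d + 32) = (d^2 + 3*d - 18)/(d^2 + 2*d - 8)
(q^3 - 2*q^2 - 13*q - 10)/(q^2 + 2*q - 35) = (q^2 + 3*q + 2)/(q + 7)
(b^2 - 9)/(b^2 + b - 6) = (b - 3)/(b - 2)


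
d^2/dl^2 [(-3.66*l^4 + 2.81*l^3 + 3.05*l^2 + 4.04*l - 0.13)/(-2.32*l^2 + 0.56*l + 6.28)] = (39.3991680000001*l^6 - 28.5304320000001*l^5 - 313.06176*l^4 + 70.8853120000001*l^3 + 1410.415872*l^2 - 1019.111904*l - 208.288864)/(12.487168*l^6 - 9.042432*l^5 - 99.22176*l^4 + 48.77824*l^3 + 268.58304*l^2 - 66.256512*l - 247.673152)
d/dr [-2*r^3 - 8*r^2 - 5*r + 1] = -6*r^2 - 16*r - 5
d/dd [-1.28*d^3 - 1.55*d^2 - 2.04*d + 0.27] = -3.84*d^2 - 3.1*d - 2.04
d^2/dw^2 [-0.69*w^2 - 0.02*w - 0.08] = -1.38000000000000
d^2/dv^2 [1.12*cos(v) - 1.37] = -1.12*cos(v)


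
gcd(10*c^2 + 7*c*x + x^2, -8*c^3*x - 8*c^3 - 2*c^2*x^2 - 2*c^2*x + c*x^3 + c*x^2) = 2*c + x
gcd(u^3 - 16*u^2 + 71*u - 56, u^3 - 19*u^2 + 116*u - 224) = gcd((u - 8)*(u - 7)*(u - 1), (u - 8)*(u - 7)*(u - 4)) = u^2 - 15*u + 56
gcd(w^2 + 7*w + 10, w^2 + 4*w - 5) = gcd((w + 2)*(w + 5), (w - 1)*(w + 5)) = w + 5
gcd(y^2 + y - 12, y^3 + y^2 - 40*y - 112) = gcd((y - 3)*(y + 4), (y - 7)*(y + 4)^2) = y + 4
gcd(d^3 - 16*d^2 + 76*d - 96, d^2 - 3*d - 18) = d - 6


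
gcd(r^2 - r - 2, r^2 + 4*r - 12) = r - 2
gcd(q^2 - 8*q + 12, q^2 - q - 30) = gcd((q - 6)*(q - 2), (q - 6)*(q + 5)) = q - 6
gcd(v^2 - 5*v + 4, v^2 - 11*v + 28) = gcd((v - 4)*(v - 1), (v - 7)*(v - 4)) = v - 4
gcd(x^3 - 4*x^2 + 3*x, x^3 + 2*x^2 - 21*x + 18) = x^2 - 4*x + 3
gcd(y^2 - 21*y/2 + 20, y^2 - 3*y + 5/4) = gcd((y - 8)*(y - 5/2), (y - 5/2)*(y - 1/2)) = y - 5/2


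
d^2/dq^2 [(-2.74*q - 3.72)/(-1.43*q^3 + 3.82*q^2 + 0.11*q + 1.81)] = (33.618156*q^5 + 1.47919200000004*q^4 - 244.305596*q^3 + 407.294736*q^2 - 46.519728*q - 52.442692)/(2.924207*q^9 - 23.434554*q^8 + 61.926579*q^7 - 63.241459*q^6 + 54.560253*q^5 - 77.66712*q^4 + 9.489766*q^3 - 37.609809*q^2 - 1.081113*q - 5.929741)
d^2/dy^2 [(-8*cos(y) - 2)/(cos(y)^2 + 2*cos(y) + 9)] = 8*(18*(1 - cos(2*y))^2*cos(y) - 2*(1 - cos(2*y))^2 + 689*cos(y) - 118*cos(2*y) - 93*cos(3*y) - 4*cos(5*y) + 198)/(4*cos(y) + cos(2*y) + 19)^3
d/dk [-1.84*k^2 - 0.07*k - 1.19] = -3.68*k - 0.07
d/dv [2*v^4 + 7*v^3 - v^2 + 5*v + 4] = 8*v^3 + 21*v^2 - 2*v + 5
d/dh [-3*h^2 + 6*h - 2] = 6 - 6*h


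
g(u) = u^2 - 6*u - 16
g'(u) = 2*u - 6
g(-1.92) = -0.79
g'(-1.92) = -9.84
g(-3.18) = 13.19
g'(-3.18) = -12.36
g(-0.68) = -11.46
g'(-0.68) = -7.36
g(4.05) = -23.90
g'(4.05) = 2.10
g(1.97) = -23.94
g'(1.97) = -2.06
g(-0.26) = -14.37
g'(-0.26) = -6.52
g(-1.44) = -5.29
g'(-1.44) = -8.88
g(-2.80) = 8.64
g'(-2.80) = -11.60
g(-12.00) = 200.00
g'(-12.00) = -30.00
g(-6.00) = 56.00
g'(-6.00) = -18.00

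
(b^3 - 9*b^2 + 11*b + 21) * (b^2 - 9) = b^5 - 9*b^4 + 2*b^3 + 102*b^2 - 99*b - 189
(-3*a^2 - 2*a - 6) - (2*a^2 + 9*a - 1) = -5*a^2 - 11*a - 5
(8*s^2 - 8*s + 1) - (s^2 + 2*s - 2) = 7*s^2 - 10*s + 3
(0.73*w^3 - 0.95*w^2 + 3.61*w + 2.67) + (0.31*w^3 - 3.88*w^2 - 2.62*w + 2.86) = 1.04*w^3 - 4.83*w^2 + 0.99*w + 5.53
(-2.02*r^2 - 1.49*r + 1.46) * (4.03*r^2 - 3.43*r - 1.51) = -8.1406*r^4 + 0.9239*r^3 + 14.0447*r^2 - 2.7579*r - 2.2046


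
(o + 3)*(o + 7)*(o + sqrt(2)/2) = o^3 + sqrt(2)*o^2/2 + 10*o^2 + 5*sqrt(2)*o + 21*o + 21*sqrt(2)/2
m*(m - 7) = m^2 - 7*m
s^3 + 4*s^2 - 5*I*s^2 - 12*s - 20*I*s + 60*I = (s - 2)*(s + 6)*(s - 5*I)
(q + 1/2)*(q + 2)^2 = q^3 + 9*q^2/2 + 6*q + 2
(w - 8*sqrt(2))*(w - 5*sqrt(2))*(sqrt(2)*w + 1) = sqrt(2)*w^3 - 25*w^2 + 67*sqrt(2)*w + 80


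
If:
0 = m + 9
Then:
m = -9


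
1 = 1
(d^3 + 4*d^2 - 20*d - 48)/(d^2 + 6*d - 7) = (d^3 + 4*d^2 - 20*d - 48)/(d^2 + 6*d - 7)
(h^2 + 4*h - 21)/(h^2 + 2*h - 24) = (h^2 + 4*h - 21)/(h^2 + 2*h - 24)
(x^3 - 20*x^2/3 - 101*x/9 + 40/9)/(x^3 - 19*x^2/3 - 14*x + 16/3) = (x + 5/3)/(x + 2)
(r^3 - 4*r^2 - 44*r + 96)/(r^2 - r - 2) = (r^2 - 2*r - 48)/(r + 1)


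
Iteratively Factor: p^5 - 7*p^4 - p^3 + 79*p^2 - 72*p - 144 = (p + 1)*(p^4 - 8*p^3 + 7*p^2 + 72*p - 144) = (p - 4)*(p + 1)*(p^3 - 4*p^2 - 9*p + 36) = (p - 4)*(p + 1)*(p + 3)*(p^2 - 7*p + 12) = (p - 4)*(p - 3)*(p + 1)*(p + 3)*(p - 4)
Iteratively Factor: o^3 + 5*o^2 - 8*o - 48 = (o + 4)*(o^2 + o - 12) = (o - 3)*(o + 4)*(o + 4)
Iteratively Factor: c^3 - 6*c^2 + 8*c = (c)*(c^2 - 6*c + 8) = c*(c - 4)*(c - 2)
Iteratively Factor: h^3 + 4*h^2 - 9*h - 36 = (h - 3)*(h^2 + 7*h + 12) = (h - 3)*(h + 3)*(h + 4)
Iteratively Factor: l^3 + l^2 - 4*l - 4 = (l - 2)*(l^2 + 3*l + 2) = (l - 2)*(l + 1)*(l + 2)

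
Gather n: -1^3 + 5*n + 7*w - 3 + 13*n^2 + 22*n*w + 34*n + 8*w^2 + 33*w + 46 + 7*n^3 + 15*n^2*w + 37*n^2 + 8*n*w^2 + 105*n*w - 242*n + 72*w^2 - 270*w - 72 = 7*n^3 + n^2*(15*w + 50) + n*(8*w^2 + 127*w - 203) + 80*w^2 - 230*w - 30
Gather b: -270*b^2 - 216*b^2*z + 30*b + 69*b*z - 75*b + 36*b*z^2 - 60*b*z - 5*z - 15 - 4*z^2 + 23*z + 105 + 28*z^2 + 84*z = b^2*(-216*z - 270) + b*(36*z^2 + 9*z - 45) + 24*z^2 + 102*z + 90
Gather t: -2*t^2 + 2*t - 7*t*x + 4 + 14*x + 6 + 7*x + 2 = -2*t^2 + t*(2 - 7*x) + 21*x + 12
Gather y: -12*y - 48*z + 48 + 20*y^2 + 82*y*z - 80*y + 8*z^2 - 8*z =20*y^2 + y*(82*z - 92) + 8*z^2 - 56*z + 48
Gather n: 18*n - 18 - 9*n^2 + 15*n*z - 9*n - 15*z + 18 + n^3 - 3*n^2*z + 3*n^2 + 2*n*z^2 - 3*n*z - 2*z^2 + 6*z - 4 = n^3 + n^2*(-3*z - 6) + n*(2*z^2 + 12*z + 9) - 2*z^2 - 9*z - 4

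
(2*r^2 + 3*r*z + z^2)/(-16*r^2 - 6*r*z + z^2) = (r + z)/(-8*r + z)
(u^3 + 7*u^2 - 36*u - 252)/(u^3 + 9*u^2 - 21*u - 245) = (u^2 - 36)/(u^2 + 2*u - 35)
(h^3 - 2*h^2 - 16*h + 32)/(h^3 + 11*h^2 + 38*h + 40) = (h^2 - 6*h + 8)/(h^2 + 7*h + 10)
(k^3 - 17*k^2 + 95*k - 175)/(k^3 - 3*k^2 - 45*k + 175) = (k - 7)/(k + 7)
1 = 1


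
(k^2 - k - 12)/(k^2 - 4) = (k^2 - k - 12)/(k^2 - 4)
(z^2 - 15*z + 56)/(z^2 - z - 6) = (-z^2 + 15*z - 56)/(-z^2 + z + 6)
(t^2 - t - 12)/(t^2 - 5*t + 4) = (t + 3)/(t - 1)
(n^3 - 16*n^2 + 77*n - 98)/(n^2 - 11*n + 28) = (n^2 - 9*n + 14)/(n - 4)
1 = 1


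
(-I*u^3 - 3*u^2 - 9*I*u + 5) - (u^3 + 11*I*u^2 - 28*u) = -u^3 - I*u^3 - 3*u^2 - 11*I*u^2 + 28*u - 9*I*u + 5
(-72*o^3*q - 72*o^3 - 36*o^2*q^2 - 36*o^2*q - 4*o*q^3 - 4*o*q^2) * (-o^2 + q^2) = 72*o^5*q + 72*o^5 + 36*o^4*q^2 + 36*o^4*q - 68*o^3*q^3 - 68*o^3*q^2 - 36*o^2*q^4 - 36*o^2*q^3 - 4*o*q^5 - 4*o*q^4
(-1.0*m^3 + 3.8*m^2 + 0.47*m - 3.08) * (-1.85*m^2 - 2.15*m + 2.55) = 1.85*m^5 - 4.88*m^4 - 11.5895*m^3 + 14.3775*m^2 + 7.8205*m - 7.854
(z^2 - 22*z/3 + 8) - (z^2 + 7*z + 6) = 2 - 43*z/3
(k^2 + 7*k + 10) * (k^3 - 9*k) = k^5 + 7*k^4 + k^3 - 63*k^2 - 90*k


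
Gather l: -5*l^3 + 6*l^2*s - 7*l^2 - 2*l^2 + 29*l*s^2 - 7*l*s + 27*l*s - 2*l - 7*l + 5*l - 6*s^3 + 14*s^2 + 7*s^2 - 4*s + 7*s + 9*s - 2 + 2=-5*l^3 + l^2*(6*s - 9) + l*(29*s^2 + 20*s - 4) - 6*s^3 + 21*s^2 + 12*s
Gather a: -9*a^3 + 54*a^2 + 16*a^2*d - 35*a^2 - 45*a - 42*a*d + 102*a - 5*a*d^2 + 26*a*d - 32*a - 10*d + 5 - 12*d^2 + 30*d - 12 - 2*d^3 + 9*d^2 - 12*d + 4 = -9*a^3 + a^2*(16*d + 19) + a*(-5*d^2 - 16*d + 25) - 2*d^3 - 3*d^2 + 8*d - 3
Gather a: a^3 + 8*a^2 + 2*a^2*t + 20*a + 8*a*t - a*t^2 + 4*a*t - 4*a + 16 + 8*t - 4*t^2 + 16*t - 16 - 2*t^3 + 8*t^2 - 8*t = a^3 + a^2*(2*t + 8) + a*(-t^2 + 12*t + 16) - 2*t^3 + 4*t^2 + 16*t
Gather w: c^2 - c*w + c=c^2 - c*w + c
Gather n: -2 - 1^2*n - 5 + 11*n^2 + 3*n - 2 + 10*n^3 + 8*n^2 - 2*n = 10*n^3 + 19*n^2 - 9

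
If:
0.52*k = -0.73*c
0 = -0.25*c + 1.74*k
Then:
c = 0.00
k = 0.00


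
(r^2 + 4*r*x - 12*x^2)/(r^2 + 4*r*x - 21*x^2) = (r^2 + 4*r*x - 12*x^2)/(r^2 + 4*r*x - 21*x^2)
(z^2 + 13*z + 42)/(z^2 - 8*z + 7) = (z^2 + 13*z + 42)/(z^2 - 8*z + 7)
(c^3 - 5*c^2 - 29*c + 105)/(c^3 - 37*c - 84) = (c^2 + 2*c - 15)/(c^2 + 7*c + 12)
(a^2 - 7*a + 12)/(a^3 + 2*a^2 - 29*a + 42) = (a - 4)/(a^2 + 5*a - 14)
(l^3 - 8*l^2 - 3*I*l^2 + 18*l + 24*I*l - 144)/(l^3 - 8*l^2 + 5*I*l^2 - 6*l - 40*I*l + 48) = (l - 6*I)/(l + 2*I)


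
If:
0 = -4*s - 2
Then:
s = -1/2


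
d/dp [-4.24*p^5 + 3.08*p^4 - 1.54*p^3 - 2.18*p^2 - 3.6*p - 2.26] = -21.2*p^4 + 12.32*p^3 - 4.62*p^2 - 4.36*p - 3.6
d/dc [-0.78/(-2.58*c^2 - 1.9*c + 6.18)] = (-4.0248*c - 1.482)/(2.58*c^2 + 1.9*c - 6.18)^2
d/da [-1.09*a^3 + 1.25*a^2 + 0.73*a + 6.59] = -3.27*a^2 + 2.5*a + 0.73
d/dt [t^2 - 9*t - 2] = 2*t - 9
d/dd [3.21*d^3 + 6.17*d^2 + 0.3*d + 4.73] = 9.63*d^2 + 12.34*d + 0.3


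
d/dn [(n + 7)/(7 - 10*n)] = 77/(10*n - 7)^2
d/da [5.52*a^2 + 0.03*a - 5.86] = 11.04*a + 0.03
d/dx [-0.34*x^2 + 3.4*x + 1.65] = 3.4 - 0.68*x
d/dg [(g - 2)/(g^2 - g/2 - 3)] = -4/(4*g^2 + 12*g + 9)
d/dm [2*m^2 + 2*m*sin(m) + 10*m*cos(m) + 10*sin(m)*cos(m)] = -10*m*sin(m) + 2*m*cos(m) + 4*m + 2*sin(m) + 10*cos(m) + 10*cos(2*m)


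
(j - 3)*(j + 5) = j^2 + 2*j - 15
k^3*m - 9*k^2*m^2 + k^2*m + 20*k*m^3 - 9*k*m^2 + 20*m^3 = (k - 5*m)*(k - 4*m)*(k*m + m)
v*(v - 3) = v^2 - 3*v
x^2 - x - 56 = (x - 8)*(x + 7)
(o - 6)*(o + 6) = o^2 - 36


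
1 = 1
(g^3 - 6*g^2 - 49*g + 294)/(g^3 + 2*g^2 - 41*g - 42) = (g - 7)/(g + 1)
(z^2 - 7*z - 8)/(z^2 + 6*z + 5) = (z - 8)/(z + 5)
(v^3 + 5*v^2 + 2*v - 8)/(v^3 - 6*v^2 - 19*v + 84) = (v^2 + v - 2)/(v^2 - 10*v + 21)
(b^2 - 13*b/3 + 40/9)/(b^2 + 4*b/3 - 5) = (b - 8/3)/(b + 3)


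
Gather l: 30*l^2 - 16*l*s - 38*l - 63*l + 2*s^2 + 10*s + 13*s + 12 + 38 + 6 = 30*l^2 + l*(-16*s - 101) + 2*s^2 + 23*s + 56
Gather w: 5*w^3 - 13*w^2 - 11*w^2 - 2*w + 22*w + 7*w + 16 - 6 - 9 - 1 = 5*w^3 - 24*w^2 + 27*w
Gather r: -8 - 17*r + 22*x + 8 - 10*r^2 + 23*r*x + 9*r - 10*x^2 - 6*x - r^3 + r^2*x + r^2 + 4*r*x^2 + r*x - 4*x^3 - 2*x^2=-r^3 + r^2*(x - 9) + r*(4*x^2 + 24*x - 8) - 4*x^3 - 12*x^2 + 16*x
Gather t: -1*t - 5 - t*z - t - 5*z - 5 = t*(-z - 2) - 5*z - 10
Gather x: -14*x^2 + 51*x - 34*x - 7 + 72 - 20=-14*x^2 + 17*x + 45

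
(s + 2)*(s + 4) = s^2 + 6*s + 8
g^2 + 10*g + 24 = (g + 4)*(g + 6)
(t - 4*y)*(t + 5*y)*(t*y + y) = t^3*y + t^2*y^2 + t^2*y - 20*t*y^3 + t*y^2 - 20*y^3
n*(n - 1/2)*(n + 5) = n^3 + 9*n^2/2 - 5*n/2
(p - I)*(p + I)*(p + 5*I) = p^3 + 5*I*p^2 + p + 5*I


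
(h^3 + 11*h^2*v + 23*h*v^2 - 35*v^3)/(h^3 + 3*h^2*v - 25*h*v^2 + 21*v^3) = (-h - 5*v)/(-h + 3*v)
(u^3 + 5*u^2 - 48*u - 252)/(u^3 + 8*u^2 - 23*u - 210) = (u^2 - u - 42)/(u^2 + 2*u - 35)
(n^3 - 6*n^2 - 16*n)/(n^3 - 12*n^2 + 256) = n*(n + 2)/(n^2 - 4*n - 32)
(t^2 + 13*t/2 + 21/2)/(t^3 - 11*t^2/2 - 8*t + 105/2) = (2*t + 7)/(2*t^2 - 17*t + 35)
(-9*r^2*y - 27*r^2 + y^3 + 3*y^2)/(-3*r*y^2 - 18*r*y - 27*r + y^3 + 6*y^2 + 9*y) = (3*r + y)/(y + 3)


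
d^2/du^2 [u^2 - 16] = 2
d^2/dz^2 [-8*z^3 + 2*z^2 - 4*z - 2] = 4 - 48*z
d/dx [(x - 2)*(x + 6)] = 2*x + 4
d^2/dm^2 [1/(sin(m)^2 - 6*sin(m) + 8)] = 2*(-2*sin(m)^4 + 9*sin(m)^3 + sin(m)^2 - 42*sin(m) + 28)/(sin(m)^2 - 6*sin(m) + 8)^3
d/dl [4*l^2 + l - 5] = 8*l + 1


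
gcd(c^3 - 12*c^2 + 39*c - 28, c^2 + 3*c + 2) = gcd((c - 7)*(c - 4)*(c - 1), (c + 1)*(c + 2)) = 1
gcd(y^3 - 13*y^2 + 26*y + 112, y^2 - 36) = 1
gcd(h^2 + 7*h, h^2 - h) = h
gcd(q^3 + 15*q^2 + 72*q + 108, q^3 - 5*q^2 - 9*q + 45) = q + 3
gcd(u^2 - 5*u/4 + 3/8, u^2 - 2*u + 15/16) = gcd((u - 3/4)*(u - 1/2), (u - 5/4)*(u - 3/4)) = u - 3/4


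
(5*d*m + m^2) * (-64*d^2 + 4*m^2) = -320*d^3*m - 64*d^2*m^2 + 20*d*m^3 + 4*m^4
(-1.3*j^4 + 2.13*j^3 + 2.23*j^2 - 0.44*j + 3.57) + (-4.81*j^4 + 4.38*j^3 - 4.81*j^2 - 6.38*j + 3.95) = -6.11*j^4 + 6.51*j^3 - 2.58*j^2 - 6.82*j + 7.52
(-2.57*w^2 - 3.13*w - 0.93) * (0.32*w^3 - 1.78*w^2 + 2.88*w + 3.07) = -0.8224*w^5 + 3.573*w^4 - 2.1278*w^3 - 15.2489*w^2 - 12.2875*w - 2.8551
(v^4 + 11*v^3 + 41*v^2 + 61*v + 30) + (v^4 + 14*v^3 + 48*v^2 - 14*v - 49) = 2*v^4 + 25*v^3 + 89*v^2 + 47*v - 19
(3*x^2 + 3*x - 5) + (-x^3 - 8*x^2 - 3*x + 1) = -x^3 - 5*x^2 - 4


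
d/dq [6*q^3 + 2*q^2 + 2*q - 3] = 18*q^2 + 4*q + 2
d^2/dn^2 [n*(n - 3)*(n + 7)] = 6*n + 8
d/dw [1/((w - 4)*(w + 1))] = (3 - 2*w)/(w^4 - 6*w^3 + w^2 + 24*w + 16)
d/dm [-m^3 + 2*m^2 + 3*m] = -3*m^2 + 4*m + 3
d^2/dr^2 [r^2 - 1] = 2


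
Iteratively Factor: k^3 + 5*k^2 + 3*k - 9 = (k - 1)*(k^2 + 6*k + 9) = (k - 1)*(k + 3)*(k + 3)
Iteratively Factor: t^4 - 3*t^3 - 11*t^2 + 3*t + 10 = (t + 2)*(t^3 - 5*t^2 - t + 5) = (t - 1)*(t + 2)*(t^2 - 4*t - 5) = (t - 5)*(t - 1)*(t + 2)*(t + 1)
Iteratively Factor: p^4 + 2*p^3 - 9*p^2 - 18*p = (p + 3)*(p^3 - p^2 - 6*p) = p*(p + 3)*(p^2 - p - 6) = p*(p + 2)*(p + 3)*(p - 3)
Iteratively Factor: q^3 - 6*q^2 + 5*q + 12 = (q + 1)*(q^2 - 7*q + 12) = (q - 3)*(q + 1)*(q - 4)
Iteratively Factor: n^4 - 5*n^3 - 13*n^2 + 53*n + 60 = (n - 5)*(n^3 - 13*n - 12) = (n - 5)*(n + 1)*(n^2 - n - 12) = (n - 5)*(n - 4)*(n + 1)*(n + 3)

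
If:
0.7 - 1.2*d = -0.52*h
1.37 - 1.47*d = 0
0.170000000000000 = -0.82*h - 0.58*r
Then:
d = 0.93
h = 0.80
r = -1.43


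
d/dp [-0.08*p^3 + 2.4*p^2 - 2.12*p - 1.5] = -0.24*p^2 + 4.8*p - 2.12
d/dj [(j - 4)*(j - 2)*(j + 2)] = 3*j^2 - 8*j - 4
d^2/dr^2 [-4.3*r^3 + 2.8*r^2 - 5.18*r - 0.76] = 5.6 - 25.8*r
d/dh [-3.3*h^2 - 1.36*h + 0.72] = -6.6*h - 1.36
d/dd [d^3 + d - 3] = 3*d^2 + 1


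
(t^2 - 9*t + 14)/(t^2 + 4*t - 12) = (t - 7)/(t + 6)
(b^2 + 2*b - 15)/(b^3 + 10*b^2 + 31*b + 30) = (b - 3)/(b^2 + 5*b + 6)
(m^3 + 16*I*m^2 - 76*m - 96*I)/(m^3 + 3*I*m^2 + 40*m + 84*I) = (m^2 + 14*I*m - 48)/(m^2 + I*m + 42)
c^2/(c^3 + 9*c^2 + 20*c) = c/(c^2 + 9*c + 20)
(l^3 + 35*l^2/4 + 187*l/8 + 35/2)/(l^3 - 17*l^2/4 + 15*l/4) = (8*l^3 + 70*l^2 + 187*l + 140)/(2*l*(4*l^2 - 17*l + 15))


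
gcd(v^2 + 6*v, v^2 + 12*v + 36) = v + 6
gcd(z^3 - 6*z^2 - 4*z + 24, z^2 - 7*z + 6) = z - 6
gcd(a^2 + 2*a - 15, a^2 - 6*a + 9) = a - 3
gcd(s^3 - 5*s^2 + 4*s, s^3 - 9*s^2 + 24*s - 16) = s^2 - 5*s + 4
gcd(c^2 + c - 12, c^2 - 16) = c + 4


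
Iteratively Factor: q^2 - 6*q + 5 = (q - 1)*(q - 5)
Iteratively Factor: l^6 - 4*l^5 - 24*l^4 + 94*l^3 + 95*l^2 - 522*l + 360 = (l + 3)*(l^5 - 7*l^4 - 3*l^3 + 103*l^2 - 214*l + 120) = (l - 3)*(l + 3)*(l^4 - 4*l^3 - 15*l^2 + 58*l - 40) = (l - 3)*(l + 3)*(l + 4)*(l^3 - 8*l^2 + 17*l - 10) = (l - 5)*(l - 3)*(l + 3)*(l + 4)*(l^2 - 3*l + 2) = (l - 5)*(l - 3)*(l - 2)*(l + 3)*(l + 4)*(l - 1)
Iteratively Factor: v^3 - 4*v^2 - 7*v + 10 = (v - 1)*(v^2 - 3*v - 10) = (v - 5)*(v - 1)*(v + 2)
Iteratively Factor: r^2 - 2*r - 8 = (r + 2)*(r - 4)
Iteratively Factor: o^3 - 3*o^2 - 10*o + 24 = (o - 2)*(o^2 - o - 12) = (o - 4)*(o - 2)*(o + 3)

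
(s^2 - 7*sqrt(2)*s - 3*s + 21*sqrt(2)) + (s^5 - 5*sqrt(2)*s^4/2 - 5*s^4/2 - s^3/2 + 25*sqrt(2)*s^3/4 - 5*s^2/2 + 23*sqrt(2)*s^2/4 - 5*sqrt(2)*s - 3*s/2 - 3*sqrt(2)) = s^5 - 5*sqrt(2)*s^4/2 - 5*s^4/2 - s^3/2 + 25*sqrt(2)*s^3/4 - 3*s^2/2 + 23*sqrt(2)*s^2/4 - 12*sqrt(2)*s - 9*s/2 + 18*sqrt(2)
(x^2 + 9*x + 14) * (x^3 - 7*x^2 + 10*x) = x^5 + 2*x^4 - 39*x^3 - 8*x^2 + 140*x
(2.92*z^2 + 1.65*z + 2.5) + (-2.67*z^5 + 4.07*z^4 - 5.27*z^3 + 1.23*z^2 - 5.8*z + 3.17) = -2.67*z^5 + 4.07*z^4 - 5.27*z^3 + 4.15*z^2 - 4.15*z + 5.67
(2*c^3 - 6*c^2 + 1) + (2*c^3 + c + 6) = 4*c^3 - 6*c^2 + c + 7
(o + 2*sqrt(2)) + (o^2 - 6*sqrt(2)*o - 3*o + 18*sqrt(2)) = o^2 - 6*sqrt(2)*o - 2*o + 20*sqrt(2)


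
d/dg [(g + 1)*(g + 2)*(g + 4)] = 3*g^2 + 14*g + 14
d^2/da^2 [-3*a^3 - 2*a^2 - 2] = -18*a - 4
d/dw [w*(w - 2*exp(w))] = -2*w*exp(w) + 2*w - 2*exp(w)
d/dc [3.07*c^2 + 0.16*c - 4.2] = 6.14*c + 0.16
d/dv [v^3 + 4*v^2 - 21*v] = 3*v^2 + 8*v - 21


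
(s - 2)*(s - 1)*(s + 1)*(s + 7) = s^4 + 5*s^3 - 15*s^2 - 5*s + 14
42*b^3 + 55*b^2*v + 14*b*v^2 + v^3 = (b + v)*(6*b + v)*(7*b + v)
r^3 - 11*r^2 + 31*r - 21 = (r - 7)*(r - 3)*(r - 1)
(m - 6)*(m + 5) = m^2 - m - 30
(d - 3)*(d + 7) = d^2 + 4*d - 21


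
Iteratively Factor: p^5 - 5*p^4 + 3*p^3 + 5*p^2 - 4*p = (p - 1)*(p^4 - 4*p^3 - p^2 + 4*p) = p*(p - 1)*(p^3 - 4*p^2 - p + 4) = p*(p - 1)^2*(p^2 - 3*p - 4) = p*(p - 1)^2*(p + 1)*(p - 4)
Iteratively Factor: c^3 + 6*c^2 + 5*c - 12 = (c + 4)*(c^2 + 2*c - 3) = (c - 1)*(c + 4)*(c + 3)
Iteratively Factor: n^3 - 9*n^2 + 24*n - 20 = (n - 2)*(n^2 - 7*n + 10) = (n - 5)*(n - 2)*(n - 2)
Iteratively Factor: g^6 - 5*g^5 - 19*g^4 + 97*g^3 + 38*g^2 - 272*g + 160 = (g - 4)*(g^5 - g^4 - 23*g^3 + 5*g^2 + 58*g - 40) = (g - 4)*(g + 2)*(g^4 - 3*g^3 - 17*g^2 + 39*g - 20) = (g - 4)*(g - 1)*(g + 2)*(g^3 - 2*g^2 - 19*g + 20) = (g - 5)*(g - 4)*(g - 1)*(g + 2)*(g^2 + 3*g - 4) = (g - 5)*(g - 4)*(g - 1)*(g + 2)*(g + 4)*(g - 1)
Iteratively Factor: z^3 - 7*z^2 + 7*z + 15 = (z - 5)*(z^2 - 2*z - 3) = (z - 5)*(z + 1)*(z - 3)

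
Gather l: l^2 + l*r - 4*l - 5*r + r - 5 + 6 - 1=l^2 + l*(r - 4) - 4*r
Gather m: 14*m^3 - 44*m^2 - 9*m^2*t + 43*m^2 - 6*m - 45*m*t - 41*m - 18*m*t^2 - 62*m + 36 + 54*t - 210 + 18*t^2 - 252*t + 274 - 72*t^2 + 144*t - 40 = 14*m^3 + m^2*(-9*t - 1) + m*(-18*t^2 - 45*t - 109) - 54*t^2 - 54*t + 60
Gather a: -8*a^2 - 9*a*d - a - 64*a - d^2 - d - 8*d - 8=-8*a^2 + a*(-9*d - 65) - d^2 - 9*d - 8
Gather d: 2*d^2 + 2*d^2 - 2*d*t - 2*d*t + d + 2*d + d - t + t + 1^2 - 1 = 4*d^2 + d*(4 - 4*t)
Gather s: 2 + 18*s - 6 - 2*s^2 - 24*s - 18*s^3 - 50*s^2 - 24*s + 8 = -18*s^3 - 52*s^2 - 30*s + 4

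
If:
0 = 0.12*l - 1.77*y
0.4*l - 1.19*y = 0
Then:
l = 0.00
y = 0.00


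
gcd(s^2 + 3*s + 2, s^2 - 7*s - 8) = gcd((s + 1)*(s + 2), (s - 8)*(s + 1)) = s + 1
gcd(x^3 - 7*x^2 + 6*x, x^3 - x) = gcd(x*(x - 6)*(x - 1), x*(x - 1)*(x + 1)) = x^2 - x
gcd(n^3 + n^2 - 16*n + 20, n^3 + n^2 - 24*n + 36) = n - 2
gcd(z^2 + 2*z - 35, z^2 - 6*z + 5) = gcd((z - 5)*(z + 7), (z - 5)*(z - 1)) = z - 5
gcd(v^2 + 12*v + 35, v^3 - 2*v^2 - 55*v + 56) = v + 7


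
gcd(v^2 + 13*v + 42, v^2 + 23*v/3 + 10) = v + 6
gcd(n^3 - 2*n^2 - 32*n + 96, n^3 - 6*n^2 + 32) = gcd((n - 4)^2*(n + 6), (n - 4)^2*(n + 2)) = n^2 - 8*n + 16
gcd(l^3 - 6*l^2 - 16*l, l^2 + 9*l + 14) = l + 2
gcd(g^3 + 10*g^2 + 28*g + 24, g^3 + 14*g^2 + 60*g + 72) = g^2 + 8*g + 12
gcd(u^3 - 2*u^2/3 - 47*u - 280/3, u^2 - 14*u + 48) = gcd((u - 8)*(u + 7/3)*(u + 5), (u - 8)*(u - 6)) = u - 8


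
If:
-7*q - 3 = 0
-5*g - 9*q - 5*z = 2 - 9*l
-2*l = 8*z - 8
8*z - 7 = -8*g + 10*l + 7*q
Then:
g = -23/154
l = 18/77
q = -3/7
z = 145/154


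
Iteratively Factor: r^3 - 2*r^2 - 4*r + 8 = (r - 2)*(r^2 - 4) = (r - 2)^2*(r + 2)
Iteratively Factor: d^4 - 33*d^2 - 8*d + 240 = (d + 4)*(d^3 - 4*d^2 - 17*d + 60) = (d + 4)^2*(d^2 - 8*d + 15) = (d - 5)*(d + 4)^2*(d - 3)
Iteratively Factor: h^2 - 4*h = (h - 4)*(h)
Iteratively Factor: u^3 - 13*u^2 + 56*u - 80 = (u - 5)*(u^2 - 8*u + 16) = (u - 5)*(u - 4)*(u - 4)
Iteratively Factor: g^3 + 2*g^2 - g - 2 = (g + 1)*(g^2 + g - 2) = (g - 1)*(g + 1)*(g + 2)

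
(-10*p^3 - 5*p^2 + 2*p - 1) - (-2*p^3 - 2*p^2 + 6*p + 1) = -8*p^3 - 3*p^2 - 4*p - 2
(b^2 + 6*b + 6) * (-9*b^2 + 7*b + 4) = -9*b^4 - 47*b^3 - 8*b^2 + 66*b + 24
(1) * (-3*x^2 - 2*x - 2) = -3*x^2 - 2*x - 2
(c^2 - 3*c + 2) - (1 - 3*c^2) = 4*c^2 - 3*c + 1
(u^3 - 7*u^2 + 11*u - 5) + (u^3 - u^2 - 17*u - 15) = 2*u^3 - 8*u^2 - 6*u - 20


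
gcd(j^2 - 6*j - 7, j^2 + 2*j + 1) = j + 1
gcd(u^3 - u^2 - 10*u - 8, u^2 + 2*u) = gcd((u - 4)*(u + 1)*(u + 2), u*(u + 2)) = u + 2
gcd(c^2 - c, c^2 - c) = c^2 - c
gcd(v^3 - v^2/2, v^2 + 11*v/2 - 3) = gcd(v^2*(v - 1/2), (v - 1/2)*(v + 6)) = v - 1/2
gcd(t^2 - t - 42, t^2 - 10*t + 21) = t - 7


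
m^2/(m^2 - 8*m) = m/(m - 8)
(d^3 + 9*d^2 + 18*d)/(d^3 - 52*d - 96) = d*(d + 3)/(d^2 - 6*d - 16)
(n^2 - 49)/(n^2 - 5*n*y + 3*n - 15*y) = (n^2 - 49)/(n^2 - 5*n*y + 3*n - 15*y)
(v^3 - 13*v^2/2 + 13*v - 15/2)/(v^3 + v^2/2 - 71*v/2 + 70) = (v^2 - 4*v + 3)/(v^2 + 3*v - 28)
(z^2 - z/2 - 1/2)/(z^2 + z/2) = (z - 1)/z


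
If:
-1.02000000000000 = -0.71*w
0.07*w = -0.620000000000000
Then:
No Solution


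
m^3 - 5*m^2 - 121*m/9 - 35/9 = (m - 7)*(m + 1/3)*(m + 5/3)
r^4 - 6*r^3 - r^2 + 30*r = r*(r - 5)*(r - 3)*(r + 2)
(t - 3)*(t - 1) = t^2 - 4*t + 3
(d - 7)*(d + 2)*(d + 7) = d^3 + 2*d^2 - 49*d - 98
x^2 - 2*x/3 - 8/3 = (x - 2)*(x + 4/3)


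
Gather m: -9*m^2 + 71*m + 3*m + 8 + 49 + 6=-9*m^2 + 74*m + 63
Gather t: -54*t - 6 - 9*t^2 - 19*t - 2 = -9*t^2 - 73*t - 8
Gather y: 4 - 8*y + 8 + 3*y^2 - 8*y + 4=3*y^2 - 16*y + 16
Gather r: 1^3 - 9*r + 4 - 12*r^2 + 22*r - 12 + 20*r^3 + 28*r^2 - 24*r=20*r^3 + 16*r^2 - 11*r - 7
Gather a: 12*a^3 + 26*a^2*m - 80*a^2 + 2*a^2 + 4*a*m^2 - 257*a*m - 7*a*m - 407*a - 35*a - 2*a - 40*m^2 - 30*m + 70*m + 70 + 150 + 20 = 12*a^3 + a^2*(26*m - 78) + a*(4*m^2 - 264*m - 444) - 40*m^2 + 40*m + 240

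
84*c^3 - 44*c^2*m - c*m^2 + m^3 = (-6*c + m)*(-2*c + m)*(7*c + m)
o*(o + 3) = o^2 + 3*o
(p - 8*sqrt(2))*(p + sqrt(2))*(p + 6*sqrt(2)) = p^3 - sqrt(2)*p^2 - 100*p - 96*sqrt(2)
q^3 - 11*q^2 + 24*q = q*(q - 8)*(q - 3)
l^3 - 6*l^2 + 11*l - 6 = (l - 3)*(l - 2)*(l - 1)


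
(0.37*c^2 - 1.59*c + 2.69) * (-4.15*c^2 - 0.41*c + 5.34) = -1.5355*c^4 + 6.4468*c^3 - 8.5358*c^2 - 9.5935*c + 14.3646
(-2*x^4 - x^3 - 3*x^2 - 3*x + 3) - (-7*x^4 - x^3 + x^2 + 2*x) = 5*x^4 - 4*x^2 - 5*x + 3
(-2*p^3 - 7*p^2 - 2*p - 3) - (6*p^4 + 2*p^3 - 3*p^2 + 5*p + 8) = -6*p^4 - 4*p^3 - 4*p^2 - 7*p - 11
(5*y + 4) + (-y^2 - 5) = -y^2 + 5*y - 1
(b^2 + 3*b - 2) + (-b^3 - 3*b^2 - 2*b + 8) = -b^3 - 2*b^2 + b + 6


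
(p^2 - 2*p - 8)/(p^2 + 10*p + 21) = (p^2 - 2*p - 8)/(p^2 + 10*p + 21)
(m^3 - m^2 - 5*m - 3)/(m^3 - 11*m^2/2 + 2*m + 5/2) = 2*(m^3 - m^2 - 5*m - 3)/(2*m^3 - 11*m^2 + 4*m + 5)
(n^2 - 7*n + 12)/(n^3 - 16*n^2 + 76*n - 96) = (n^2 - 7*n + 12)/(n^3 - 16*n^2 + 76*n - 96)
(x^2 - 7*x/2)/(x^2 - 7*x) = (x - 7/2)/(x - 7)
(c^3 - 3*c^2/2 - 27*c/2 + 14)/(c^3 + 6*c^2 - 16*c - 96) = (2*c^2 + 5*c - 7)/(2*(c^2 + 10*c + 24))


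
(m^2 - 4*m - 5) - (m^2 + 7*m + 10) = -11*m - 15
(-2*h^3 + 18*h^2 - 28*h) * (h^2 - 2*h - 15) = -2*h^5 + 22*h^4 - 34*h^3 - 214*h^2 + 420*h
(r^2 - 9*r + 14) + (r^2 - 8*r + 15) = 2*r^2 - 17*r + 29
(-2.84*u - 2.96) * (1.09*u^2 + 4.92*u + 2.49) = -3.0956*u^3 - 17.1992*u^2 - 21.6348*u - 7.3704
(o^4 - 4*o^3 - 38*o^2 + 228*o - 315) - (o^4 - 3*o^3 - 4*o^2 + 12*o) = -o^3 - 34*o^2 + 216*o - 315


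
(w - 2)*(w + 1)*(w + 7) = w^3 + 6*w^2 - 9*w - 14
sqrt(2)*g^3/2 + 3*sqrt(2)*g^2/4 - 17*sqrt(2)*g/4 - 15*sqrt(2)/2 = (g - 3)*(g + 5/2)*(sqrt(2)*g/2 + sqrt(2))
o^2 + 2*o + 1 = (o + 1)^2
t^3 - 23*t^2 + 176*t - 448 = (t - 8)^2*(t - 7)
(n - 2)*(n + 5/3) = n^2 - n/3 - 10/3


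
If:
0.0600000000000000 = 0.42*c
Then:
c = 0.14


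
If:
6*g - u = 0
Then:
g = u/6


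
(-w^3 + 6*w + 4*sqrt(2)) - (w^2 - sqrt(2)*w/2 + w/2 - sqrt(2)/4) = -w^3 - w^2 + sqrt(2)*w/2 + 11*w/2 + 17*sqrt(2)/4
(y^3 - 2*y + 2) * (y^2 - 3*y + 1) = y^5 - 3*y^4 - y^3 + 8*y^2 - 8*y + 2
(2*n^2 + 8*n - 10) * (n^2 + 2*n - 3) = 2*n^4 + 12*n^3 - 44*n + 30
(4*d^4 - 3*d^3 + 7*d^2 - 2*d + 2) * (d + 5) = 4*d^5 + 17*d^4 - 8*d^3 + 33*d^2 - 8*d + 10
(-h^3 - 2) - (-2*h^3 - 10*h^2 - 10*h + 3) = h^3 + 10*h^2 + 10*h - 5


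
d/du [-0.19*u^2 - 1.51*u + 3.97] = -0.38*u - 1.51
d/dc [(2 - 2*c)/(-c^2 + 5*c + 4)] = 2*(-c^2 + 2*c - 9)/(c^4 - 10*c^3 + 17*c^2 + 40*c + 16)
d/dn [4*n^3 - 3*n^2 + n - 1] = 12*n^2 - 6*n + 1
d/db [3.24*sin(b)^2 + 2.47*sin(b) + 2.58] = (6.48*sin(b) + 2.47)*cos(b)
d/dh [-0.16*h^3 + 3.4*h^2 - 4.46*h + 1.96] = -0.48*h^2 + 6.8*h - 4.46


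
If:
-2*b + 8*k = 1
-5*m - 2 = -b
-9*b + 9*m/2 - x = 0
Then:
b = -10*x/81 - 2/9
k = 5/72 - 5*x/162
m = -2*x/81 - 4/9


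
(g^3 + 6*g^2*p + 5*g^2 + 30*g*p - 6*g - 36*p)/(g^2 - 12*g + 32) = (g^3 + 6*g^2*p + 5*g^2 + 30*g*p - 6*g - 36*p)/(g^2 - 12*g + 32)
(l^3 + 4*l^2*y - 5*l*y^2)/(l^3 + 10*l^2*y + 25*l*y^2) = (l - y)/(l + 5*y)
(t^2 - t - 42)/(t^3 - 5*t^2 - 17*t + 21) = (t + 6)/(t^2 + 2*t - 3)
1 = 1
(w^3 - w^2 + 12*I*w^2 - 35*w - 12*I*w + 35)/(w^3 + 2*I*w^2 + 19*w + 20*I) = (w^2 + w*(-1 + 7*I) - 7*I)/(w^2 - 3*I*w + 4)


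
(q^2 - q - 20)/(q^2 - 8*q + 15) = (q + 4)/(q - 3)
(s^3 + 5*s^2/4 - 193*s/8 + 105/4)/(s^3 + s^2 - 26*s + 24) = (8*s^2 - 38*s + 35)/(8*(s^2 - 5*s + 4))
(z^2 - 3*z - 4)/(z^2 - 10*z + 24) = (z + 1)/(z - 6)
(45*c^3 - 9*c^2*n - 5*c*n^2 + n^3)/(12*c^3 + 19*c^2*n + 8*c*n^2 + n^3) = (15*c^2 - 8*c*n + n^2)/(4*c^2 + 5*c*n + n^2)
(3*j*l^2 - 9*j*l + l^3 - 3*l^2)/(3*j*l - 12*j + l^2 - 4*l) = l*(l - 3)/(l - 4)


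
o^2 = o^2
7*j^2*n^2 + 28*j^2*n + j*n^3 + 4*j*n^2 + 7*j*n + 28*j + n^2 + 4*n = (7*j + n)*(n + 4)*(j*n + 1)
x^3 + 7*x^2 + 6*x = x*(x + 1)*(x + 6)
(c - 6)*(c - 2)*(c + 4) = c^3 - 4*c^2 - 20*c + 48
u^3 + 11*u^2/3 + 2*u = u*(u + 2/3)*(u + 3)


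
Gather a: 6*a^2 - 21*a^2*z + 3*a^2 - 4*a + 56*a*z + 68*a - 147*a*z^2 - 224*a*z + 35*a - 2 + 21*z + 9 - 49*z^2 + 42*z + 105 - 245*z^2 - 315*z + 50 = a^2*(9 - 21*z) + a*(-147*z^2 - 168*z + 99) - 294*z^2 - 252*z + 162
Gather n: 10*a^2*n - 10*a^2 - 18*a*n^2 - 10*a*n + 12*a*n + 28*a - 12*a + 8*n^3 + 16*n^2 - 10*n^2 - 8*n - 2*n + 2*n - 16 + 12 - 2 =-10*a^2 + 16*a + 8*n^3 + n^2*(6 - 18*a) + n*(10*a^2 + 2*a - 8) - 6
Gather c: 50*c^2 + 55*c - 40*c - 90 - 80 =50*c^2 + 15*c - 170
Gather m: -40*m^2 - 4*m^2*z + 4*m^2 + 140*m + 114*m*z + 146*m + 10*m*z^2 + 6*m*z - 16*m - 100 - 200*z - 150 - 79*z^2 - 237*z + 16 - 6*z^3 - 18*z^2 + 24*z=m^2*(-4*z - 36) + m*(10*z^2 + 120*z + 270) - 6*z^3 - 97*z^2 - 413*z - 234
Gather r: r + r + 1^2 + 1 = 2*r + 2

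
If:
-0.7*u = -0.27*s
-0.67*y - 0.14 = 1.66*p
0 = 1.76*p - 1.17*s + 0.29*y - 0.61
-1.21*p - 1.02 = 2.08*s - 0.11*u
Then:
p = 0.05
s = -0.53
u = -0.20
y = -0.33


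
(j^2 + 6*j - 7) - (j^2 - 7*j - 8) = 13*j + 1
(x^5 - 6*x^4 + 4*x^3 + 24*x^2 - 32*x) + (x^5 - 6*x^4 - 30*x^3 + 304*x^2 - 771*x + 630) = 2*x^5 - 12*x^4 - 26*x^3 + 328*x^2 - 803*x + 630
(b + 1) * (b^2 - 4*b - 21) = b^3 - 3*b^2 - 25*b - 21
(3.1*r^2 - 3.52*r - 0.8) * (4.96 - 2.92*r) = -9.052*r^3 + 25.6544*r^2 - 15.1232*r - 3.968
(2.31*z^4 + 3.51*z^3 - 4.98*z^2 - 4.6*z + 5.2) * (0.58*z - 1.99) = 1.3398*z^5 - 2.5611*z^4 - 9.8733*z^3 + 7.2422*z^2 + 12.17*z - 10.348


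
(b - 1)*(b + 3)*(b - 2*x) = b^3 - 2*b^2*x + 2*b^2 - 4*b*x - 3*b + 6*x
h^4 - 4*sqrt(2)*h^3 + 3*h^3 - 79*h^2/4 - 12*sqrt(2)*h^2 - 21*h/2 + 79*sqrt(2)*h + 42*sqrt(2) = (h - 7/2)*(h + 1/2)*(h + 6)*(h - 4*sqrt(2))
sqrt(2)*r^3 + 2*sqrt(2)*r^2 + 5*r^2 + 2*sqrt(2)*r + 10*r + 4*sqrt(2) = (r + 2)*(r + 2*sqrt(2))*(sqrt(2)*r + 1)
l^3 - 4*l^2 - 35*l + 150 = (l - 5)^2*(l + 6)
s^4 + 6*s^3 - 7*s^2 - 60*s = s*(s - 3)*(s + 4)*(s + 5)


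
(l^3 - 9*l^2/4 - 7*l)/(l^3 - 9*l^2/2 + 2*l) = (4*l + 7)/(2*(2*l - 1))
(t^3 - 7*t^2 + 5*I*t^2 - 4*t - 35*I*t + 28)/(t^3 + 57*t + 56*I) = (t^2 + t*(-7 + 4*I) - 28*I)/(t^2 - I*t + 56)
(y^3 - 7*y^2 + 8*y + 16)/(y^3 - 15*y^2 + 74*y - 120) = (y^2 - 3*y - 4)/(y^2 - 11*y + 30)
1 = 1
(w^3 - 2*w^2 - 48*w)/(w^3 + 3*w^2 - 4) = w*(w^2 - 2*w - 48)/(w^3 + 3*w^2 - 4)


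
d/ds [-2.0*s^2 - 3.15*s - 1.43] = -4.0*s - 3.15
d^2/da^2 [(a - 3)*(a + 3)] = 2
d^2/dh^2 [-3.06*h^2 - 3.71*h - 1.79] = -6.12000000000000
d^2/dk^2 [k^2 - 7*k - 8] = 2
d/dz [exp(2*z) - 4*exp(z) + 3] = 2*(exp(z) - 2)*exp(z)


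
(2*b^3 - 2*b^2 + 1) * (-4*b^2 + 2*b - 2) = -8*b^5 + 12*b^4 - 8*b^3 + 2*b - 2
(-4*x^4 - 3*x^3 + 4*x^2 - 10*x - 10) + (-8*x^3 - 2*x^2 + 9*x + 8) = -4*x^4 - 11*x^3 + 2*x^2 - x - 2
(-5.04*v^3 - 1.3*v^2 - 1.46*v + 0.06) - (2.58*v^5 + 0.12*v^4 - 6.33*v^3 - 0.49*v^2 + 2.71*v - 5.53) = -2.58*v^5 - 0.12*v^4 + 1.29*v^3 - 0.81*v^2 - 4.17*v + 5.59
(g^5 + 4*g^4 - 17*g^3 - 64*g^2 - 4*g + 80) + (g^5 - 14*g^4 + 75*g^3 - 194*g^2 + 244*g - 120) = 2*g^5 - 10*g^4 + 58*g^3 - 258*g^2 + 240*g - 40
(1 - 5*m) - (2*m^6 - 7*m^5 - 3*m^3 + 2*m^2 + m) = -2*m^6 + 7*m^5 + 3*m^3 - 2*m^2 - 6*m + 1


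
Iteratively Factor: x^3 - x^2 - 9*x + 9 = (x - 1)*(x^2 - 9) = (x - 1)*(x + 3)*(x - 3)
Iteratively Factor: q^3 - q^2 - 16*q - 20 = (q + 2)*(q^2 - 3*q - 10) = (q - 5)*(q + 2)*(q + 2)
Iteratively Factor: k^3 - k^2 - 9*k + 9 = (k + 3)*(k^2 - 4*k + 3) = (k - 1)*(k + 3)*(k - 3)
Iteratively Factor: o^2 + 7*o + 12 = (o + 3)*(o + 4)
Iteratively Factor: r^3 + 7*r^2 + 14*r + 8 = (r + 2)*(r^2 + 5*r + 4) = (r + 1)*(r + 2)*(r + 4)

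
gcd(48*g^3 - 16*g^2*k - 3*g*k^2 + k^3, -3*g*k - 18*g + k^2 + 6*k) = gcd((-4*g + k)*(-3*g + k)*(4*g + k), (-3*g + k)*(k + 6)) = 3*g - k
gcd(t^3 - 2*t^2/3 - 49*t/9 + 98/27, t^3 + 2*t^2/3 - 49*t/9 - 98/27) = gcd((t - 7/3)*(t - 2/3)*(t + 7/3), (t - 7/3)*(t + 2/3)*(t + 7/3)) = t^2 - 49/9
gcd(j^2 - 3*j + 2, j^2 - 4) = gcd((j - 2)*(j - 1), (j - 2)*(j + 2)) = j - 2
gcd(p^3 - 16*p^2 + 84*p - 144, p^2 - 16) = p - 4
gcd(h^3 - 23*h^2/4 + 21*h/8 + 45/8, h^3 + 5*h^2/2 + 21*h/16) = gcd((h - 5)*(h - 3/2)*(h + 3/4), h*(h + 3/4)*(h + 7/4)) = h + 3/4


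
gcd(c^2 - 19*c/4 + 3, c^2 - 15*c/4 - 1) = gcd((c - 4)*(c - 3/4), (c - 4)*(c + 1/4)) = c - 4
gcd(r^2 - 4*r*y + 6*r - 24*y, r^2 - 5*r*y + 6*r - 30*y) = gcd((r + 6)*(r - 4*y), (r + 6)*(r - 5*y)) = r + 6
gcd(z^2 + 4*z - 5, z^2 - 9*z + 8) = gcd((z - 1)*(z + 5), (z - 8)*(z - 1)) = z - 1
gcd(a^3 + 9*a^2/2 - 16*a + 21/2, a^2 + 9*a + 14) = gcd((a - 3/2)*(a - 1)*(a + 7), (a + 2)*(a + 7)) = a + 7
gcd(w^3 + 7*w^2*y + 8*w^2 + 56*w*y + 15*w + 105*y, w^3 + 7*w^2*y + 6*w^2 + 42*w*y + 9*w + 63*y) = w^2 + 7*w*y + 3*w + 21*y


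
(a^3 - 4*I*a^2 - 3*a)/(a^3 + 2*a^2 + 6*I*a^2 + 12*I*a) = (a^2 - 4*I*a - 3)/(a^2 + a*(2 + 6*I) + 12*I)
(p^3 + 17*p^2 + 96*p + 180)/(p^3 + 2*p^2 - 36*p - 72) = (p^2 + 11*p + 30)/(p^2 - 4*p - 12)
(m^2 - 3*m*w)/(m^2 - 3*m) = (m - 3*w)/(m - 3)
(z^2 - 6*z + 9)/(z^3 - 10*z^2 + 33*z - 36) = 1/(z - 4)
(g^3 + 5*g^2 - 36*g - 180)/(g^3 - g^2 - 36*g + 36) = (g + 5)/(g - 1)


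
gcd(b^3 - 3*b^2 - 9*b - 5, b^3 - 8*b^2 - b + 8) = b + 1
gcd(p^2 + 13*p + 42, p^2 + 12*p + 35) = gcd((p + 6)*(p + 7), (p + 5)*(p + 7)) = p + 7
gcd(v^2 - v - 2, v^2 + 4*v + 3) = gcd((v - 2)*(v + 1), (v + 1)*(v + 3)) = v + 1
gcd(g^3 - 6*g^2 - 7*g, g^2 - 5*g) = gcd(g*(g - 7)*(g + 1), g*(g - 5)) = g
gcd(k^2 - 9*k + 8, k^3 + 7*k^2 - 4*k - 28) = 1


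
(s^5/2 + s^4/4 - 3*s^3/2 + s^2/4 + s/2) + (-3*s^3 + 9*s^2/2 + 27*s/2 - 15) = s^5/2 + s^4/4 - 9*s^3/2 + 19*s^2/4 + 14*s - 15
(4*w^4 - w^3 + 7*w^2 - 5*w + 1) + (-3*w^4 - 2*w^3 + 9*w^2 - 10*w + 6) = w^4 - 3*w^3 + 16*w^2 - 15*w + 7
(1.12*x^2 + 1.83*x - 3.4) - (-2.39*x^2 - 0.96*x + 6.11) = 3.51*x^2 + 2.79*x - 9.51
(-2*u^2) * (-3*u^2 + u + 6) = 6*u^4 - 2*u^3 - 12*u^2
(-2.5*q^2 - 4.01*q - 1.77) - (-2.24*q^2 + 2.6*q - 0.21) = -0.26*q^2 - 6.61*q - 1.56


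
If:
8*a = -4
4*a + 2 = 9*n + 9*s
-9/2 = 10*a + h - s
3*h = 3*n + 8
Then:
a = -1/2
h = 19/12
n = -13/12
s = 13/12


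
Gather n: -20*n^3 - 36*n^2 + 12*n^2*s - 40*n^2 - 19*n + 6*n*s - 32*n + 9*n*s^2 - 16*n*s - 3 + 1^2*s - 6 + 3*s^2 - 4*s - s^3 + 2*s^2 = -20*n^3 + n^2*(12*s - 76) + n*(9*s^2 - 10*s - 51) - s^3 + 5*s^2 - 3*s - 9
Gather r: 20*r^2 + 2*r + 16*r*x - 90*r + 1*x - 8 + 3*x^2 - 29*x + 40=20*r^2 + r*(16*x - 88) + 3*x^2 - 28*x + 32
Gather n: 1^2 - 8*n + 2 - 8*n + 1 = 4 - 16*n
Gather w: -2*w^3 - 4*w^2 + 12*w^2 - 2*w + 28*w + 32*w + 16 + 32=-2*w^3 + 8*w^2 + 58*w + 48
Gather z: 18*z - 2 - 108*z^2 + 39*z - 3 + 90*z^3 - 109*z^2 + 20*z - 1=90*z^3 - 217*z^2 + 77*z - 6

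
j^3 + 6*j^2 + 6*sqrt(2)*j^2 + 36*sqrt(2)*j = j*(j + 6)*(j + 6*sqrt(2))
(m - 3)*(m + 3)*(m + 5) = m^3 + 5*m^2 - 9*m - 45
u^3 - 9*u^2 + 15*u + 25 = (u - 5)^2*(u + 1)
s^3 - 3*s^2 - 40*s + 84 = (s - 7)*(s - 2)*(s + 6)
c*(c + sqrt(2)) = c^2 + sqrt(2)*c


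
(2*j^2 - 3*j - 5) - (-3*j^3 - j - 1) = 3*j^3 + 2*j^2 - 2*j - 4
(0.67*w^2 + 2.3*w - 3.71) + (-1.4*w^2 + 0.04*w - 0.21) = -0.73*w^2 + 2.34*w - 3.92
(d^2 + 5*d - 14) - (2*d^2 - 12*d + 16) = -d^2 + 17*d - 30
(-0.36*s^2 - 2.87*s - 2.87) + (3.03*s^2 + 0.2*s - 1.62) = 2.67*s^2 - 2.67*s - 4.49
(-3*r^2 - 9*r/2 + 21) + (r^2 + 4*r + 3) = -2*r^2 - r/2 + 24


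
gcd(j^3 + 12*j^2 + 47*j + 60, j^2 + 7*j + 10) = j + 5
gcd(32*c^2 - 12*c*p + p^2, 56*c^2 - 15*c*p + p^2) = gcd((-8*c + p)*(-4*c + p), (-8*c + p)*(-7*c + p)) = -8*c + p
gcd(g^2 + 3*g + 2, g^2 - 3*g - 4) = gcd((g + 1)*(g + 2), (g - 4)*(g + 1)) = g + 1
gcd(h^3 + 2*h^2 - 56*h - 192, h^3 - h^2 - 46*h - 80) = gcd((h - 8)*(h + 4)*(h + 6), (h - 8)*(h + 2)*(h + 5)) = h - 8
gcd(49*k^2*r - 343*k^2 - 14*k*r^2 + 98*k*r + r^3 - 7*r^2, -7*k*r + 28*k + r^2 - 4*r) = -7*k + r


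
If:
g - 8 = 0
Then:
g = 8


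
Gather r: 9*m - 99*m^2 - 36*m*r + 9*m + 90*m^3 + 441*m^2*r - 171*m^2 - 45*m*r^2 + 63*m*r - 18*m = 90*m^3 - 270*m^2 - 45*m*r^2 + r*(441*m^2 + 27*m)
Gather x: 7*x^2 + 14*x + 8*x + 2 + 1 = 7*x^2 + 22*x + 3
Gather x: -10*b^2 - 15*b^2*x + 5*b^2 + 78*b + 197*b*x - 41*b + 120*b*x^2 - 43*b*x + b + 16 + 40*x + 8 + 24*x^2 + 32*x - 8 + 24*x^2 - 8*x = -5*b^2 + 38*b + x^2*(120*b + 48) + x*(-15*b^2 + 154*b + 64) + 16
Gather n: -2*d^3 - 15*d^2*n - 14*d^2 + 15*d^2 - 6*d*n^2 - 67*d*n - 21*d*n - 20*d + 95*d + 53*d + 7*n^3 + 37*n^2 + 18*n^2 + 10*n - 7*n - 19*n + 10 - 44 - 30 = -2*d^3 + d^2 + 128*d + 7*n^3 + n^2*(55 - 6*d) + n*(-15*d^2 - 88*d - 16) - 64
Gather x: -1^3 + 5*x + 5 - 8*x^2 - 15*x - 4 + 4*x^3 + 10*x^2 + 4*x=4*x^3 + 2*x^2 - 6*x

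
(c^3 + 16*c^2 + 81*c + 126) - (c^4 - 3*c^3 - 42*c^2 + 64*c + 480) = -c^4 + 4*c^3 + 58*c^2 + 17*c - 354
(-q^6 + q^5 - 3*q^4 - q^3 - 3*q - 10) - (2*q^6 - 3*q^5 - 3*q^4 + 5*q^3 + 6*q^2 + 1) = -3*q^6 + 4*q^5 - 6*q^3 - 6*q^2 - 3*q - 11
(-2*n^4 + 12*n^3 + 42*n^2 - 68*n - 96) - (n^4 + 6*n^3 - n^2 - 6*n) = -3*n^4 + 6*n^3 + 43*n^2 - 62*n - 96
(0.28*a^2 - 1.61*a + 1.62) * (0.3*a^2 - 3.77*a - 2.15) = 0.084*a^4 - 1.5386*a^3 + 5.9537*a^2 - 2.6459*a - 3.483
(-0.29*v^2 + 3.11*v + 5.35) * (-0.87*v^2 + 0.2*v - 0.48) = 0.2523*v^4 - 2.7637*v^3 - 3.8933*v^2 - 0.4228*v - 2.568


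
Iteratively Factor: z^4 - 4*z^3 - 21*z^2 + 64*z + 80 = (z + 4)*(z^3 - 8*z^2 + 11*z + 20) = (z - 4)*(z + 4)*(z^2 - 4*z - 5) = (z - 5)*(z - 4)*(z + 4)*(z + 1)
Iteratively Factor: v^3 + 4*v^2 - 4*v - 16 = (v - 2)*(v^2 + 6*v + 8) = (v - 2)*(v + 2)*(v + 4)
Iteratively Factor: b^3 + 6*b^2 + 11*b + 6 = (b + 2)*(b^2 + 4*b + 3) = (b + 2)*(b + 3)*(b + 1)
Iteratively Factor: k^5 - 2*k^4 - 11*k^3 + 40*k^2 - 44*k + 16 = (k - 2)*(k^4 - 11*k^2 + 18*k - 8) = (k - 2)*(k - 1)*(k^3 + k^2 - 10*k + 8) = (k - 2)*(k - 1)^2*(k^2 + 2*k - 8) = (k - 2)^2*(k - 1)^2*(k + 4)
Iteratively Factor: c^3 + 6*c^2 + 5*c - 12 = (c - 1)*(c^2 + 7*c + 12) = (c - 1)*(c + 4)*(c + 3)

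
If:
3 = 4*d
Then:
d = 3/4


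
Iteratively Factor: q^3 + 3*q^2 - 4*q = (q)*(q^2 + 3*q - 4) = q*(q - 1)*(q + 4)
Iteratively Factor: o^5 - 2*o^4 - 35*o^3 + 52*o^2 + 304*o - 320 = (o + 4)*(o^4 - 6*o^3 - 11*o^2 + 96*o - 80) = (o - 1)*(o + 4)*(o^3 - 5*o^2 - 16*o + 80) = (o - 4)*(o - 1)*(o + 4)*(o^2 - o - 20) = (o - 4)*(o - 1)*(o + 4)^2*(o - 5)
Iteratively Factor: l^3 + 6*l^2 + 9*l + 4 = (l + 1)*(l^2 + 5*l + 4) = (l + 1)^2*(l + 4)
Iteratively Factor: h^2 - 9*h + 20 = (h - 4)*(h - 5)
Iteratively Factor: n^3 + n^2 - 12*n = (n - 3)*(n^2 + 4*n) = n*(n - 3)*(n + 4)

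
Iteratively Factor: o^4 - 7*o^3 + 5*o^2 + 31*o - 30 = (o - 1)*(o^3 - 6*o^2 - o + 30) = (o - 1)*(o + 2)*(o^2 - 8*o + 15) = (o - 3)*(o - 1)*(o + 2)*(o - 5)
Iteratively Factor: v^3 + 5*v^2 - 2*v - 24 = (v + 4)*(v^2 + v - 6) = (v + 3)*(v + 4)*(v - 2)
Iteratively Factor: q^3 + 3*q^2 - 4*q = (q + 4)*(q^2 - q) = q*(q + 4)*(q - 1)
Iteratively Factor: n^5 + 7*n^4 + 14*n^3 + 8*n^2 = (n + 2)*(n^4 + 5*n^3 + 4*n^2) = (n + 2)*(n + 4)*(n^3 + n^2) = (n + 1)*(n + 2)*(n + 4)*(n^2) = n*(n + 1)*(n + 2)*(n + 4)*(n)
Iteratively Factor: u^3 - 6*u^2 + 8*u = (u - 4)*(u^2 - 2*u) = u*(u - 4)*(u - 2)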